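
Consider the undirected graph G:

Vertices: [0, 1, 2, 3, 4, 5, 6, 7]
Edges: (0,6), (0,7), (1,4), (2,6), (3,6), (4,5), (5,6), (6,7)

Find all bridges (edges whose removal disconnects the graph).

A bridge is an edge whose removal increases the number of connected components.
Bridges found: (1,4), (2,6), (3,6), (4,5), (5,6)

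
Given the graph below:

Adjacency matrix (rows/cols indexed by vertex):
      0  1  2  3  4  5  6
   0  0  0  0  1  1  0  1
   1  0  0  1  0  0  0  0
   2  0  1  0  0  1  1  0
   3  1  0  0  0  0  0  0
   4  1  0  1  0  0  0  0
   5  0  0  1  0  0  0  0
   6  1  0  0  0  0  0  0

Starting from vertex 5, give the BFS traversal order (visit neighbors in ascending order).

BFS from vertex 5 (neighbors processed in ascending order):
Visit order: 5, 2, 1, 4, 0, 3, 6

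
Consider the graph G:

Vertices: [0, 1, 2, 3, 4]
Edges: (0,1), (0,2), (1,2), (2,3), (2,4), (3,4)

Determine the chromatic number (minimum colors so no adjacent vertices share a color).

The graph has a maximum clique of size 3 (lower bound on chromatic number).
A valid 3-coloring: {0: 1, 1: 2, 2: 0, 3: 1, 4: 2}.
Chromatic number = 3.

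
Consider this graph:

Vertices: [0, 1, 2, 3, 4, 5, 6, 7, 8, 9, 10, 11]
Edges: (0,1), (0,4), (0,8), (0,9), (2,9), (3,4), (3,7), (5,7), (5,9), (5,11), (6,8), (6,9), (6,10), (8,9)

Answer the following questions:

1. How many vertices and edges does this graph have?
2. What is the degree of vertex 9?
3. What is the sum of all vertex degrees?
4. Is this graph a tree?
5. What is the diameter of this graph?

Count: 12 vertices, 14 edges.
Vertex 9 has neighbors [0, 2, 5, 6, 8], degree = 5.
Handshaking lemma: 2 * 14 = 28.
A tree on 12 vertices has 11 edges. This graph has 14 edges (3 extra). Not a tree.
Diameter (longest shortest path) = 5.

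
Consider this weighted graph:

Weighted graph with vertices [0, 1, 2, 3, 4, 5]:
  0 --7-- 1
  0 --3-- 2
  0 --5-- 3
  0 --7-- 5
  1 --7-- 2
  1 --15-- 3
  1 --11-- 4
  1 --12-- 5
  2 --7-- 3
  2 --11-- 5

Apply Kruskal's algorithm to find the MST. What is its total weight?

Applying Kruskal's algorithm (sort edges by weight, add if no cycle):
  Add (0,2) w=3
  Add (0,3) w=5
  Add (0,1) w=7
  Add (0,5) w=7
  Skip (1,2) w=7 (creates cycle)
  Skip (2,3) w=7 (creates cycle)
  Add (1,4) w=11
  Skip (2,5) w=11 (creates cycle)
  Skip (1,5) w=12 (creates cycle)
  Skip (1,3) w=15 (creates cycle)
MST weight = 33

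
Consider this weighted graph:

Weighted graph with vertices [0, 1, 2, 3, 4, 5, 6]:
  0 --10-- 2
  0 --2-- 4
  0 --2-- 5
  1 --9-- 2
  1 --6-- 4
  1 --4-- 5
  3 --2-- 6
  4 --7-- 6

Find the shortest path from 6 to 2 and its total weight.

Using Dijkstra's algorithm from vertex 6:
Shortest path: 6 -> 4 -> 0 -> 2
Total weight: 7 + 2 + 10 = 19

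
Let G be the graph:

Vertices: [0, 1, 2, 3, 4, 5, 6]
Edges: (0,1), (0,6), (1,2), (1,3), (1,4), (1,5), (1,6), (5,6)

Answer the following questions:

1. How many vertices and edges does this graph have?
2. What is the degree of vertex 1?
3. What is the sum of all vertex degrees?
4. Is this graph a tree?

Count: 7 vertices, 8 edges.
Vertex 1 has neighbors [0, 2, 3, 4, 5, 6], degree = 6.
Handshaking lemma: 2 * 8 = 16.
A tree on 7 vertices has 6 edges. This graph has 8 edges (2 extra). Not a tree.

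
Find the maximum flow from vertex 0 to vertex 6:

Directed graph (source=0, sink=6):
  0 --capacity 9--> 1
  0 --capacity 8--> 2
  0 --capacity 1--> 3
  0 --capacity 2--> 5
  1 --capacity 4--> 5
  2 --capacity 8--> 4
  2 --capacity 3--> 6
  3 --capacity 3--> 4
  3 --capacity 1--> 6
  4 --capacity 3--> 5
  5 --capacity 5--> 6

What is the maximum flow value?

Computing max flow:
  Flow on (0->1): 4/9
  Flow on (0->2): 3/8
  Flow on (0->3): 1/1
  Flow on (0->5): 1/2
  Flow on (1->5): 4/4
  Flow on (2->6): 3/3
  Flow on (3->6): 1/1
  Flow on (5->6): 5/5
Maximum flow = 9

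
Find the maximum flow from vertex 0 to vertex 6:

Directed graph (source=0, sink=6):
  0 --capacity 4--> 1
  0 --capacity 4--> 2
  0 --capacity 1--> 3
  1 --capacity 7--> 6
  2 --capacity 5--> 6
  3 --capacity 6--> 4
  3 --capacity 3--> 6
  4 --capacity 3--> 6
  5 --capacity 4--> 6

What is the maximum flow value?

Computing max flow:
  Flow on (0->1): 4/4
  Flow on (0->2): 4/4
  Flow on (0->3): 1/1
  Flow on (1->6): 4/7
  Flow on (2->6): 4/5
  Flow on (3->6): 1/3
Maximum flow = 9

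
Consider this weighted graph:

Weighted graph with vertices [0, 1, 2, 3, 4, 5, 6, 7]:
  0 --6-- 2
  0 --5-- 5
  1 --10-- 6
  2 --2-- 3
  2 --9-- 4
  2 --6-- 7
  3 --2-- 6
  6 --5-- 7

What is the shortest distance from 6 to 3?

Using Dijkstra's algorithm from vertex 6:
Shortest path: 6 -> 3
Total weight: 2 = 2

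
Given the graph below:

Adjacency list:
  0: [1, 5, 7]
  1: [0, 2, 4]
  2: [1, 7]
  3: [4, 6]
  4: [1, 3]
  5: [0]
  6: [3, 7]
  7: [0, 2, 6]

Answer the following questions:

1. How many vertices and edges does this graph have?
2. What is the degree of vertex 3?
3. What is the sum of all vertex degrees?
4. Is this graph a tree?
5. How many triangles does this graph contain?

Count: 8 vertices, 9 edges.
Vertex 3 has neighbors [4, 6], degree = 2.
Handshaking lemma: 2 * 9 = 18.
A tree on 8 vertices has 7 edges. This graph has 9 edges (2 extra). Not a tree.
Number of triangles = 0.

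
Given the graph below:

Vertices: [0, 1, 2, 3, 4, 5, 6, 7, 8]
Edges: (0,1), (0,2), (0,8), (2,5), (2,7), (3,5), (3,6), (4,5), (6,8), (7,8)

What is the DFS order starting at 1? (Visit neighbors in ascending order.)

DFS from vertex 1 (neighbors processed in ascending order):
Visit order: 1, 0, 2, 5, 3, 6, 8, 7, 4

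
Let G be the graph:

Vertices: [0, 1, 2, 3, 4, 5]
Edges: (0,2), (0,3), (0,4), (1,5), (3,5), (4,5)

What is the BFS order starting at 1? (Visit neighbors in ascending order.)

BFS from vertex 1 (neighbors processed in ascending order):
Visit order: 1, 5, 3, 4, 0, 2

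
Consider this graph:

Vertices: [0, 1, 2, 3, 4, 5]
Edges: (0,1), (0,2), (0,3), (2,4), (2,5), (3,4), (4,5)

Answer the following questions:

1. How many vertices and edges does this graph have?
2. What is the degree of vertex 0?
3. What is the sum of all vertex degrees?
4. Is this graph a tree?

Count: 6 vertices, 7 edges.
Vertex 0 has neighbors [1, 2, 3], degree = 3.
Handshaking lemma: 2 * 7 = 14.
A tree on 6 vertices has 5 edges. This graph has 7 edges (2 extra). Not a tree.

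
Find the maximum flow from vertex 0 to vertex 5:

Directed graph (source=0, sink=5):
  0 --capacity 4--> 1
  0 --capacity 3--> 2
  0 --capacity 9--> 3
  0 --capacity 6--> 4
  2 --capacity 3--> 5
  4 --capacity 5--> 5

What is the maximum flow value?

Computing max flow:
  Flow on (0->2): 3/3
  Flow on (0->4): 5/6
  Flow on (2->5): 3/3
  Flow on (4->5): 5/5
Maximum flow = 8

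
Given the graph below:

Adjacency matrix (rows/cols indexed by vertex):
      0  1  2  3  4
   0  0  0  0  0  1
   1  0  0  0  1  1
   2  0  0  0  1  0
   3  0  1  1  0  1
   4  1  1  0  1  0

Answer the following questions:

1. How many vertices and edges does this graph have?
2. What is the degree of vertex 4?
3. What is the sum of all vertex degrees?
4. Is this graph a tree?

Count: 5 vertices, 5 edges.
Vertex 4 has neighbors [0, 1, 3], degree = 3.
Handshaking lemma: 2 * 5 = 10.
A tree on 5 vertices has 4 edges. This graph has 5 edges (1 extra). Not a tree.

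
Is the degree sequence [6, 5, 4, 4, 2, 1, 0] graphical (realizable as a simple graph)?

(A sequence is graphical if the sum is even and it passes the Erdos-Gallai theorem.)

Sum of degrees = 22. Sum is even but fails Erdos-Gallai. The sequence is NOT graphical.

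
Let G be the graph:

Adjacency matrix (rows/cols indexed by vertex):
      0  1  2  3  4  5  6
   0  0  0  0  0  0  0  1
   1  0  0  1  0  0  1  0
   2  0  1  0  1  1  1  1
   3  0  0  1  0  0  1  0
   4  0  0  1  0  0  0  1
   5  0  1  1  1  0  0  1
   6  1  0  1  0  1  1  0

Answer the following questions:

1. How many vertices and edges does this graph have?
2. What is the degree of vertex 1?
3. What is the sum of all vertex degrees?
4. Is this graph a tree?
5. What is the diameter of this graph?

Count: 7 vertices, 10 edges.
Vertex 1 has neighbors [2, 5], degree = 2.
Handshaking lemma: 2 * 10 = 20.
A tree on 7 vertices has 6 edges. This graph has 10 edges (4 extra). Not a tree.
Diameter (longest shortest path) = 3.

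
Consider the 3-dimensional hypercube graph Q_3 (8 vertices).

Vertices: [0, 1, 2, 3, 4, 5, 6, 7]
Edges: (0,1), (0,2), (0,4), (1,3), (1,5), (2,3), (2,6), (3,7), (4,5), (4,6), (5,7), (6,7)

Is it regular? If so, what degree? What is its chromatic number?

In Q_3, every vertex has exactly 3 neighbors (flip one of 3 bits), so it is 3-regular.
Q_3 is bipartite (partition by bit-parity), so chromatic number = 2.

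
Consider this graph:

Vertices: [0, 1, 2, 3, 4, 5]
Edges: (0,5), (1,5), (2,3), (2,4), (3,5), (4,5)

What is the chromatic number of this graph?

The graph has a maximum clique of size 2 (lower bound on chromatic number).
A valid 2-coloring: {0: 1, 1: 1, 2: 0, 3: 1, 4: 1, 5: 0}.
Chromatic number = 2.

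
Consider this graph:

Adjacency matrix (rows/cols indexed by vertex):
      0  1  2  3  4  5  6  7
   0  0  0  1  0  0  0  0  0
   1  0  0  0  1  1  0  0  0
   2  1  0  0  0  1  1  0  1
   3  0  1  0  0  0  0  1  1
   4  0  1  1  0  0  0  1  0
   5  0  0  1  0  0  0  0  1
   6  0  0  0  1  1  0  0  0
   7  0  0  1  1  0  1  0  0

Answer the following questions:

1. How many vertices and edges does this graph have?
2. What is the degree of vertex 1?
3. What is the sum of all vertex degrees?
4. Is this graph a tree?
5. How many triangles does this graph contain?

Count: 8 vertices, 10 edges.
Vertex 1 has neighbors [3, 4], degree = 2.
Handshaking lemma: 2 * 10 = 20.
A tree on 8 vertices has 7 edges. This graph has 10 edges (3 extra). Not a tree.
Number of triangles = 1.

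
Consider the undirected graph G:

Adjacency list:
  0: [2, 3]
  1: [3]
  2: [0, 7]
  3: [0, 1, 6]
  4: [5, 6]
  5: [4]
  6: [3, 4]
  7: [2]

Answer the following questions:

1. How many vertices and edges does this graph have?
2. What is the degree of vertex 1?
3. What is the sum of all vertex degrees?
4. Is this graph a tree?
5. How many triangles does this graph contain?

Count: 8 vertices, 7 edges.
Vertex 1 has neighbors [3], degree = 1.
Handshaking lemma: 2 * 7 = 14.
A graph is a tree iff it is connected and has exactly n-1 edges. This graph is connected (all 8 vertices in one component) and has 8-1 = 7 edges. It is a tree.
Number of triangles = 0.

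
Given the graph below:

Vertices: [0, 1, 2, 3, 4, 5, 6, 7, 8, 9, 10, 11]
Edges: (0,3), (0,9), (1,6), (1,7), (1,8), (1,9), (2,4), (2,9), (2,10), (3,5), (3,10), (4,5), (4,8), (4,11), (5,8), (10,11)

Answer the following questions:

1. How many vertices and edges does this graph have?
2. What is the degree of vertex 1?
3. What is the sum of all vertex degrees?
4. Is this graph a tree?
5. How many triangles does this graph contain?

Count: 12 vertices, 16 edges.
Vertex 1 has neighbors [6, 7, 8, 9], degree = 4.
Handshaking lemma: 2 * 16 = 32.
A tree on 12 vertices has 11 edges. This graph has 16 edges (5 extra). Not a tree.
Number of triangles = 1.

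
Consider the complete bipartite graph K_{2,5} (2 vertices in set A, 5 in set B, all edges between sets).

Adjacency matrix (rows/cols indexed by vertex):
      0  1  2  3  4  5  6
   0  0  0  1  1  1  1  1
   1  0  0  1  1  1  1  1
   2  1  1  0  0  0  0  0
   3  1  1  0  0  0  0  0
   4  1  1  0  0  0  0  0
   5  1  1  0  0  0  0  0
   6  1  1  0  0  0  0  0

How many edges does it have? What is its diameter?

K_{2,5} has 2 * 5 = 10 edges.
Any vertex reaches any opposite-side vertex in 1 step; same-side vertices reach in 2 steps via any opposite-side vertex.
Diameter = 2.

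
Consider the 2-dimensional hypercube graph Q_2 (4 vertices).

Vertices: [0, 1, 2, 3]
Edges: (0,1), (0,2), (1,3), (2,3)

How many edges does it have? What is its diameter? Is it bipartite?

The 2-dimensional hypercube Q_2 has 4 vertices and each vertex has degree 2.
Total edges = 4 * 2 / 2 = 4.
Diameter = 2 (max Hamming distance between binary labels).
Hypercubes are bipartite (partition by parity of binary representation).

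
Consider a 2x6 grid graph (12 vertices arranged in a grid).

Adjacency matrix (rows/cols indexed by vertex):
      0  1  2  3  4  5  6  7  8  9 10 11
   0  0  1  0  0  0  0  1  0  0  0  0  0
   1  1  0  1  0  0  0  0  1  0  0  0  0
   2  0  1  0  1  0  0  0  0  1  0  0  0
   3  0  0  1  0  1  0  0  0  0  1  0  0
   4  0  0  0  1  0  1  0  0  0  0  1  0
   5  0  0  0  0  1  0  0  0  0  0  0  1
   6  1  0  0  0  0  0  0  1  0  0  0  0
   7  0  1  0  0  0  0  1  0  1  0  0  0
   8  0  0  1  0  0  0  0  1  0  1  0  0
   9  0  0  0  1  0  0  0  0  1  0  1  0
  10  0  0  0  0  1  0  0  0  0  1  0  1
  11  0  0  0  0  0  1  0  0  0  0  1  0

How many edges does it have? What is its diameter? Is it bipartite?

A 2x6 grid has 6 vertical edges and 10 horizontal edges.
Total edges = 6 + 10 = 16.
Diameter = (2-1) + (6-1) = 6 (corner to opposite corner).
Grid graphs are bipartite (checkerboard coloring).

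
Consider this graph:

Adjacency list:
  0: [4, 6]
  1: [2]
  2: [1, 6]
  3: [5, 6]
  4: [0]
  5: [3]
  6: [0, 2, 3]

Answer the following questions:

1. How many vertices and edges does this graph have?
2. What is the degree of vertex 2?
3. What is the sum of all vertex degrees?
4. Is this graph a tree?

Count: 7 vertices, 6 edges.
Vertex 2 has neighbors [1, 6], degree = 2.
Handshaking lemma: 2 * 6 = 12.
A graph is a tree iff it is connected and has exactly n-1 edges. This graph is connected (all 7 vertices in one component) and has 7-1 = 6 edges. It is a tree.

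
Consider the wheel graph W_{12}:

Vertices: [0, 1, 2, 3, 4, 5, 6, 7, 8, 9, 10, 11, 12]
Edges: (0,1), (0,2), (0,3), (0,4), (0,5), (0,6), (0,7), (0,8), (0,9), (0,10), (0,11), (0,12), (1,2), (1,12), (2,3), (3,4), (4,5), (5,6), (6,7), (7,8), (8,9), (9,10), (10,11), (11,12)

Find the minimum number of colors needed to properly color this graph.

W_{12} = C_{12} plus a hub adjacent to every cycle vertex.
The outer cycle needs 2 colors (even cycle); the hub is adjacent to all of them so needs a fresh color.
Chromatic number = 2 + 1 = 3.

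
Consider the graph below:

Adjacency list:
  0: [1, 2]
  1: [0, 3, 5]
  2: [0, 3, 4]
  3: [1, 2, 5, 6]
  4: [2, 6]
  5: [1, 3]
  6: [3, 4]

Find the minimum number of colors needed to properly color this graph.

The graph has a maximum clique of size 3 (lower bound on chromatic number).
A valid 3-coloring: {0: 0, 1: 1, 2: 1, 3: 0, 4: 0, 5: 2, 6: 1}.
Chromatic number = 3.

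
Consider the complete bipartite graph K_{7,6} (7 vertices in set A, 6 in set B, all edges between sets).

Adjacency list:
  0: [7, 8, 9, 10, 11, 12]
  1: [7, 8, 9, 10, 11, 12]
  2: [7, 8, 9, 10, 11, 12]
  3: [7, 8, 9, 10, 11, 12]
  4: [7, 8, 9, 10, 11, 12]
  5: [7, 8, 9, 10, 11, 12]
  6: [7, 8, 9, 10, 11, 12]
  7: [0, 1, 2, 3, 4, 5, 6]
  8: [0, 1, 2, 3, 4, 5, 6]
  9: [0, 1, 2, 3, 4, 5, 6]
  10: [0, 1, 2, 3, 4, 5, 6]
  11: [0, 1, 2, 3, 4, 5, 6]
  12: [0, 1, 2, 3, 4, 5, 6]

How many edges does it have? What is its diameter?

K_{7,6} has 7 * 6 = 42 edges.
Any vertex reaches any opposite-side vertex in 1 step; same-side vertices reach in 2 steps via any opposite-side vertex.
Diameter = 2.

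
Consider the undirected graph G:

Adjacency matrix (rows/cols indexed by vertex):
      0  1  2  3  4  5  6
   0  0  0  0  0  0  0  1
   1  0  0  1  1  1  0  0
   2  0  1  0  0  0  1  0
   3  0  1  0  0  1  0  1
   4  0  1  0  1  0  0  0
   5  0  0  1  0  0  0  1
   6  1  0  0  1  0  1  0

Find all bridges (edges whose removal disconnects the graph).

A bridge is an edge whose removal increases the number of connected components.
Bridges found: (0,6)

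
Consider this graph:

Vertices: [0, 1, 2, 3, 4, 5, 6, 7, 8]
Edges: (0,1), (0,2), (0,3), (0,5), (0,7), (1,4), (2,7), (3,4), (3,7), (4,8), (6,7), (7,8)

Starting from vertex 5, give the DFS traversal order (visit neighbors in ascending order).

DFS from vertex 5 (neighbors processed in ascending order):
Visit order: 5, 0, 1, 4, 3, 7, 2, 6, 8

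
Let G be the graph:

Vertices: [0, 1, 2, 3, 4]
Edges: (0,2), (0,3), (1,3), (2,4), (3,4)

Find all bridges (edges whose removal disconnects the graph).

A bridge is an edge whose removal increases the number of connected components.
Bridges found: (1,3)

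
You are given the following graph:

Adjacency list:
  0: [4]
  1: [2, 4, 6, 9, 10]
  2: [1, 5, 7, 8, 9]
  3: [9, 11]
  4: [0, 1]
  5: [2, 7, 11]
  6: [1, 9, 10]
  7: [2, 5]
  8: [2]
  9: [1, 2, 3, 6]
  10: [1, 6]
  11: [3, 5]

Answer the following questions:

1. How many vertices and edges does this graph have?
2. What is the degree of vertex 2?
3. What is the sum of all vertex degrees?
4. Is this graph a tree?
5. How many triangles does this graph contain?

Count: 12 vertices, 16 edges.
Vertex 2 has neighbors [1, 5, 7, 8, 9], degree = 5.
Handshaking lemma: 2 * 16 = 32.
A tree on 12 vertices has 11 edges. This graph has 16 edges (5 extra). Not a tree.
Number of triangles = 4.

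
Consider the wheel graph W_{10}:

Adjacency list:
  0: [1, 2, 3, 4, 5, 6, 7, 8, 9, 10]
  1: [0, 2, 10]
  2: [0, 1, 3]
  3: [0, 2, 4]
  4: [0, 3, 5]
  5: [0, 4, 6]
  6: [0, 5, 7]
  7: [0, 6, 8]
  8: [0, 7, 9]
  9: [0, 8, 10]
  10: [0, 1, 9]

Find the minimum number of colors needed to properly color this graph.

W_{10} = C_{10} plus a hub adjacent to every cycle vertex.
The outer cycle needs 2 colors (even cycle); the hub is adjacent to all of them so needs a fresh color.
Chromatic number = 2 + 1 = 3.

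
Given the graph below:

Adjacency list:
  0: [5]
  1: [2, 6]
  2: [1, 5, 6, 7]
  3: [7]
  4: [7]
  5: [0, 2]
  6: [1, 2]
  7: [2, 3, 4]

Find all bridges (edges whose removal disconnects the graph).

A bridge is an edge whose removal increases the number of connected components.
Bridges found: (0,5), (2,5), (2,7), (3,7), (4,7)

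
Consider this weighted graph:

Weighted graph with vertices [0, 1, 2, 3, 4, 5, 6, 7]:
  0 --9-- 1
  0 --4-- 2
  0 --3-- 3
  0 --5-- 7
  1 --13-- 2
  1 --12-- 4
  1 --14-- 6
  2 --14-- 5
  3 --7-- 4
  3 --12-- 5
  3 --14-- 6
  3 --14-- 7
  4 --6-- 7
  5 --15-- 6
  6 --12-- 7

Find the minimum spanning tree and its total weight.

Applying Kruskal's algorithm (sort edges by weight, add if no cycle):
  Add (0,3) w=3
  Add (0,2) w=4
  Add (0,7) w=5
  Add (4,7) w=6
  Skip (3,4) w=7 (creates cycle)
  Add (0,1) w=9
  Skip (1,4) w=12 (creates cycle)
  Add (3,5) w=12
  Add (6,7) w=12
  Skip (1,2) w=13 (creates cycle)
  Skip (1,6) w=14 (creates cycle)
  Skip (2,5) w=14 (creates cycle)
  Skip (3,7) w=14 (creates cycle)
  Skip (3,6) w=14 (creates cycle)
  Skip (5,6) w=15 (creates cycle)
MST weight = 51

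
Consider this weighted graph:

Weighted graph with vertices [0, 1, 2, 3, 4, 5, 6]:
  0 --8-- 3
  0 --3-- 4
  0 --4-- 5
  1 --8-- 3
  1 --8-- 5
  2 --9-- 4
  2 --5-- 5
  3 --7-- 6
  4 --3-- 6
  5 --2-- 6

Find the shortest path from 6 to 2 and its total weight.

Using Dijkstra's algorithm from vertex 6:
Shortest path: 6 -> 5 -> 2
Total weight: 2 + 5 = 7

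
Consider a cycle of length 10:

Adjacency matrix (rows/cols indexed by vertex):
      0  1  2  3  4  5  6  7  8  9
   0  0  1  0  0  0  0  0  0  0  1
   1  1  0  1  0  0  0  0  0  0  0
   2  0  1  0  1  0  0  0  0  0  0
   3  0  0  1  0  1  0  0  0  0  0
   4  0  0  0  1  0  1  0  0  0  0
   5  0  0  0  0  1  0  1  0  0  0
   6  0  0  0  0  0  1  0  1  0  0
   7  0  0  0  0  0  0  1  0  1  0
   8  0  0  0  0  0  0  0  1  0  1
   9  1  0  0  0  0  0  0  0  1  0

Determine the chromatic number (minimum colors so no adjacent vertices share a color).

This is an even cycle (C_10). Even cycles are bipartite.
Chromatic number = 2.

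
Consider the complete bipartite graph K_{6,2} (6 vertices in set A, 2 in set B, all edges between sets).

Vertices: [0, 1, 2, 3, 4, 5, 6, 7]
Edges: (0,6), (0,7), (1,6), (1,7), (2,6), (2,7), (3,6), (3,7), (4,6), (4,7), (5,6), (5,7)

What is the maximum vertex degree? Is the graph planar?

Set-A vertices have degree 2; set-B vertices have degree 6. Maximum degree = max(6,2) = 6.
min(6,2) <= 2, so K_{6,2} avoids a K_{3,3} subdivision and is planar.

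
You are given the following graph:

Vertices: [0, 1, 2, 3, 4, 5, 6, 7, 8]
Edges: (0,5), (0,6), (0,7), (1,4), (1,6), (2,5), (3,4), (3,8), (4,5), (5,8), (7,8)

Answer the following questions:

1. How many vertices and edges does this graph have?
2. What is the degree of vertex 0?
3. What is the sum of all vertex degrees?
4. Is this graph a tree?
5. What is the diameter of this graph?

Count: 9 vertices, 11 edges.
Vertex 0 has neighbors [5, 6, 7], degree = 3.
Handshaking lemma: 2 * 11 = 22.
A tree on 9 vertices has 8 edges. This graph has 11 edges (3 extra). Not a tree.
Diameter (longest shortest path) = 3.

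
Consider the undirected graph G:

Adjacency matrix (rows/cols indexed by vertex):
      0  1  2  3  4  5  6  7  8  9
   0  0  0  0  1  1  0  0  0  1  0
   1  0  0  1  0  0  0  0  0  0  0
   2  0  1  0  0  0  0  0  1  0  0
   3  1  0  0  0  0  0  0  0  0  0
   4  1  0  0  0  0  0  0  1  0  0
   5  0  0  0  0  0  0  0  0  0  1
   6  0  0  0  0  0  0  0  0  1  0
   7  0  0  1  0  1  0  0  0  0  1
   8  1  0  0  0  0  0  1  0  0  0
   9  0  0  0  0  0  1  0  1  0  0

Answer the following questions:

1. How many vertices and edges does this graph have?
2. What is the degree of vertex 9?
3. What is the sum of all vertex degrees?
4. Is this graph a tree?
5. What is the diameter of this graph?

Count: 10 vertices, 9 edges.
Vertex 9 has neighbors [5, 7], degree = 2.
Handshaking lemma: 2 * 9 = 18.
A graph is a tree iff it is connected and has exactly n-1 edges. This graph is connected (all 10 vertices in one component) and has 10-1 = 9 edges. It is a tree.
Diameter (longest shortest path) = 6.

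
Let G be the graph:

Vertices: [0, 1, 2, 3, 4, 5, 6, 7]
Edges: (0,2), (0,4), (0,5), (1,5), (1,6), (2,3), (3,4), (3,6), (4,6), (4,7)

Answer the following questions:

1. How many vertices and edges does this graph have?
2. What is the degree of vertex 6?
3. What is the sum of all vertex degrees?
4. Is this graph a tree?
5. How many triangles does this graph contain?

Count: 8 vertices, 10 edges.
Vertex 6 has neighbors [1, 3, 4], degree = 3.
Handshaking lemma: 2 * 10 = 20.
A tree on 8 vertices has 7 edges. This graph has 10 edges (3 extra). Not a tree.
Number of triangles = 1.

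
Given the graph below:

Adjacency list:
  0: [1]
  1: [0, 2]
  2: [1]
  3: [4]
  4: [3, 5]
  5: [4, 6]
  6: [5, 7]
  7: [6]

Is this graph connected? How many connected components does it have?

Checking connectivity: the graph has 2 connected component(s).
Components: [[0, 1, 2], [3, 4, 5, 6, 7]]. The graph is NOT connected.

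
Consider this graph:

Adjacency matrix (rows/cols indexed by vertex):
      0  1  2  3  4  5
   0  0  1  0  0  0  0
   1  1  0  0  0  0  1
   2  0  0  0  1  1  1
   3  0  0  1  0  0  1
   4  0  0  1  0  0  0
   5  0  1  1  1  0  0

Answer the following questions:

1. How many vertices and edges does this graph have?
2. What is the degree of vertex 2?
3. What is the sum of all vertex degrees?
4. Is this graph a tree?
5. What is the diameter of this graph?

Count: 6 vertices, 6 edges.
Vertex 2 has neighbors [3, 4, 5], degree = 3.
Handshaking lemma: 2 * 6 = 12.
A tree on 6 vertices has 5 edges. This graph has 6 edges (1 extra). Not a tree.
Diameter (longest shortest path) = 4.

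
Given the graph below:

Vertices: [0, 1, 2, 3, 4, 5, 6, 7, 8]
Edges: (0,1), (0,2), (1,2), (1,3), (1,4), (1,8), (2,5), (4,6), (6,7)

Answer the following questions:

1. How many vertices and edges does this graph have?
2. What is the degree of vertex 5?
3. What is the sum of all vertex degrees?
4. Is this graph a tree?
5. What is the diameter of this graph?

Count: 9 vertices, 9 edges.
Vertex 5 has neighbors [2], degree = 1.
Handshaking lemma: 2 * 9 = 18.
A tree on 9 vertices has 8 edges. This graph has 9 edges (1 extra). Not a tree.
Diameter (longest shortest path) = 5.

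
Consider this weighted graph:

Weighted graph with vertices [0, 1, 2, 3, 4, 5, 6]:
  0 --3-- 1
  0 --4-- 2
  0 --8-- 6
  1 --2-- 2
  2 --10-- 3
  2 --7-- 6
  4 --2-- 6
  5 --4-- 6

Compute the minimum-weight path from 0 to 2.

Using Dijkstra's algorithm from vertex 0:
Shortest path: 0 -> 2
Total weight: 4 = 4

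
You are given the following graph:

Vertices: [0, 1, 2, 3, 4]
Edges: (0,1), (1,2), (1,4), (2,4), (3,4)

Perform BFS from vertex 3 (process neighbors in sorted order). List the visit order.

BFS from vertex 3 (neighbors processed in ascending order):
Visit order: 3, 4, 1, 2, 0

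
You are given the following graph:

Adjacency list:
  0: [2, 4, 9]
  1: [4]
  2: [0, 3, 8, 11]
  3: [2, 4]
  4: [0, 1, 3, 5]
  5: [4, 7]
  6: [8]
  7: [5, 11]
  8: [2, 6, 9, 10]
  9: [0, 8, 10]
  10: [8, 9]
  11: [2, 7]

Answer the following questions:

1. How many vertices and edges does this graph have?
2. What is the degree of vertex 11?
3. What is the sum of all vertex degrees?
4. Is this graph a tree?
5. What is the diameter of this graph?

Count: 12 vertices, 15 edges.
Vertex 11 has neighbors [2, 7], degree = 2.
Handshaking lemma: 2 * 15 = 30.
A tree on 12 vertices has 11 edges. This graph has 15 edges (4 extra). Not a tree.
Diameter (longest shortest path) = 5.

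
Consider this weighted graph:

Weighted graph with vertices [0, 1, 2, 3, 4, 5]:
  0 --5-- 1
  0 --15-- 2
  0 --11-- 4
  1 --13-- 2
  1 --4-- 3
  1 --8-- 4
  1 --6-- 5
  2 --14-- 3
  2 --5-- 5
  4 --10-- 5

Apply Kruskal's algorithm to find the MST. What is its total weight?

Applying Kruskal's algorithm (sort edges by weight, add if no cycle):
  Add (1,3) w=4
  Add (0,1) w=5
  Add (2,5) w=5
  Add (1,5) w=6
  Add (1,4) w=8
  Skip (4,5) w=10 (creates cycle)
  Skip (0,4) w=11 (creates cycle)
  Skip (1,2) w=13 (creates cycle)
  Skip (2,3) w=14 (creates cycle)
  Skip (0,2) w=15 (creates cycle)
MST weight = 28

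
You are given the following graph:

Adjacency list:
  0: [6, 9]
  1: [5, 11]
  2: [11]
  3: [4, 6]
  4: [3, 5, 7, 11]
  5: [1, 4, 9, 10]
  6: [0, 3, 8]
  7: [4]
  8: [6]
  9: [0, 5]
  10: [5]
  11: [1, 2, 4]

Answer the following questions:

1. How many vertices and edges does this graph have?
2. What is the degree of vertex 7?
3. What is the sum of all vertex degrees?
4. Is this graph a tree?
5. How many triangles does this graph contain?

Count: 12 vertices, 13 edges.
Vertex 7 has neighbors [4], degree = 1.
Handshaking lemma: 2 * 13 = 26.
A tree on 12 vertices has 11 edges. This graph has 13 edges (2 extra). Not a tree.
Number of triangles = 0.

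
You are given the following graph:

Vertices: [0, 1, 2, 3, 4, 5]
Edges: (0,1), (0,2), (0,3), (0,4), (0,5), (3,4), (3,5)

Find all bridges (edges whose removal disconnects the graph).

A bridge is an edge whose removal increases the number of connected components.
Bridges found: (0,1), (0,2)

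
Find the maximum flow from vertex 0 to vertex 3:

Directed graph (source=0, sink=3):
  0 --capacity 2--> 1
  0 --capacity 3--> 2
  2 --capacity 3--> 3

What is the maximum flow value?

Computing max flow:
  Flow on (0->2): 3/3
  Flow on (2->3): 3/3
Maximum flow = 3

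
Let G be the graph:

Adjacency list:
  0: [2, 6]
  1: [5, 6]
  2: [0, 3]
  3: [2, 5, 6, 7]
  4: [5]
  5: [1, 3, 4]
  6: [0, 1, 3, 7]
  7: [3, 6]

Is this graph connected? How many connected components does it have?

Checking connectivity: the graph has 1 connected component(s).
All vertices are reachable from each other. The graph IS connected.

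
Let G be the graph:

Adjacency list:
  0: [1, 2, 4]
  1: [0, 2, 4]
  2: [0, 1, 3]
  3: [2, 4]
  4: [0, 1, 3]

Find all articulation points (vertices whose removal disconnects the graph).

No articulation points. The graph is biconnected.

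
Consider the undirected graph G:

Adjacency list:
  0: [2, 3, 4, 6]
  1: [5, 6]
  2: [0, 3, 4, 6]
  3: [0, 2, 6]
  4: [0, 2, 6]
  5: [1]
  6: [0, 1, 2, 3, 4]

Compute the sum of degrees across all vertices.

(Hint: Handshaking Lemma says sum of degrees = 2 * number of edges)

Count edges: 11 edges.
By Handshaking Lemma: sum of degrees = 2 * 11 = 22.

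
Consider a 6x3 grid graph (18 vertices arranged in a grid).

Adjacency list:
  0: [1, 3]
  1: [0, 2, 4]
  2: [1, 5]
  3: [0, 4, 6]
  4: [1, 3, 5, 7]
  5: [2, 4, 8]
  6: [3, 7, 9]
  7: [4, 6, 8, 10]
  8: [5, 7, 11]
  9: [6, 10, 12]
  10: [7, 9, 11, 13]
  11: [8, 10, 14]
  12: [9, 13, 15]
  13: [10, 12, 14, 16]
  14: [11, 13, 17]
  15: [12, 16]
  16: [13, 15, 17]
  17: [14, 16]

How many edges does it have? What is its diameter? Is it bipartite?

A 6x3 grid has 15 vertical edges and 12 horizontal edges.
Total edges = 15 + 12 = 27.
Diameter = (6-1) + (3-1) = 7 (corner to opposite corner).
Grid graphs are bipartite (checkerboard coloring).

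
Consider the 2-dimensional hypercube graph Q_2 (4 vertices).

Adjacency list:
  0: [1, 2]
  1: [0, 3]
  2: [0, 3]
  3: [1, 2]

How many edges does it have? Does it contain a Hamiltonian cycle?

Q_2 has 4 * 2 / 2 = 4 edges.
Q_2 (d >= 2) always has a Hamiltonian cycle: a 2-bit cyclic Gray code visits every vertex exactly once and returns to the start.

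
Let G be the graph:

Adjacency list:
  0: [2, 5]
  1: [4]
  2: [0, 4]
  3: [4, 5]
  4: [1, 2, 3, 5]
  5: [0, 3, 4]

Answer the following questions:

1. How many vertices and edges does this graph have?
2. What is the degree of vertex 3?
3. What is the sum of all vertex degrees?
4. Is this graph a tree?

Count: 6 vertices, 7 edges.
Vertex 3 has neighbors [4, 5], degree = 2.
Handshaking lemma: 2 * 7 = 14.
A tree on 6 vertices has 5 edges. This graph has 7 edges (2 extra). Not a tree.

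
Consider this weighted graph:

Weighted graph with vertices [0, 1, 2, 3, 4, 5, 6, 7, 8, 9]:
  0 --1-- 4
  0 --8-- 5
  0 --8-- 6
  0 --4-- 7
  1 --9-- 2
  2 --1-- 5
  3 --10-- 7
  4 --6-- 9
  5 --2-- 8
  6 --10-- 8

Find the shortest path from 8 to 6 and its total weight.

Using Dijkstra's algorithm from vertex 8:
Shortest path: 8 -> 6
Total weight: 10 = 10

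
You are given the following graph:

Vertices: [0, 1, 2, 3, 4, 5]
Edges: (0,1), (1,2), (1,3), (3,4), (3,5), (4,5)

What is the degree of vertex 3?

Vertex 3 has neighbors [1, 4, 5], so deg(3) = 3.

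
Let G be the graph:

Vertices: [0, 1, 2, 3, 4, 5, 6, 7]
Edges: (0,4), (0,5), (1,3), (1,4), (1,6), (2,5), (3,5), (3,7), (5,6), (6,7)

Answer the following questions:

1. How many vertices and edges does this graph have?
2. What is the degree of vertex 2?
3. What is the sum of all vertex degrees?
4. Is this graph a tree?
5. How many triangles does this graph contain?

Count: 8 vertices, 10 edges.
Vertex 2 has neighbors [5], degree = 1.
Handshaking lemma: 2 * 10 = 20.
A tree on 8 vertices has 7 edges. This graph has 10 edges (3 extra). Not a tree.
Number of triangles = 0.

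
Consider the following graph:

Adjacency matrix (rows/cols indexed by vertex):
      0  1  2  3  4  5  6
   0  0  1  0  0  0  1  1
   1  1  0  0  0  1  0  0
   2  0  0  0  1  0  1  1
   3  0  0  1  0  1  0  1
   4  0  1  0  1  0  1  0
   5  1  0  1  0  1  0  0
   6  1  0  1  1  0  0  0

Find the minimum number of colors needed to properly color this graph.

The graph has a maximum clique of size 3 (lower bound on chromatic number).
A valid 3-coloring: {0: 0, 1: 1, 2: 0, 3: 1, 4: 0, 5: 1, 6: 2}.
Chromatic number = 3.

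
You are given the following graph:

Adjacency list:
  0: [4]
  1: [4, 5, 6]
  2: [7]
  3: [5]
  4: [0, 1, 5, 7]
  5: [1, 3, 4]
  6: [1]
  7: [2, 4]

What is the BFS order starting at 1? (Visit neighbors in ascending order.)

BFS from vertex 1 (neighbors processed in ascending order):
Visit order: 1, 4, 5, 6, 0, 7, 3, 2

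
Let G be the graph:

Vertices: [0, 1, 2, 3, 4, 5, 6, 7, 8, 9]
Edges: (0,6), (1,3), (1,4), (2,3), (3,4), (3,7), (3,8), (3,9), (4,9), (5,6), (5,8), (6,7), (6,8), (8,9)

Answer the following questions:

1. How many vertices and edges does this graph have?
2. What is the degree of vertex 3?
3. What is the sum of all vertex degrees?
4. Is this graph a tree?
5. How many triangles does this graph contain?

Count: 10 vertices, 14 edges.
Vertex 3 has neighbors [1, 2, 4, 7, 8, 9], degree = 6.
Handshaking lemma: 2 * 14 = 28.
A tree on 10 vertices has 9 edges. This graph has 14 edges (5 extra). Not a tree.
Number of triangles = 4.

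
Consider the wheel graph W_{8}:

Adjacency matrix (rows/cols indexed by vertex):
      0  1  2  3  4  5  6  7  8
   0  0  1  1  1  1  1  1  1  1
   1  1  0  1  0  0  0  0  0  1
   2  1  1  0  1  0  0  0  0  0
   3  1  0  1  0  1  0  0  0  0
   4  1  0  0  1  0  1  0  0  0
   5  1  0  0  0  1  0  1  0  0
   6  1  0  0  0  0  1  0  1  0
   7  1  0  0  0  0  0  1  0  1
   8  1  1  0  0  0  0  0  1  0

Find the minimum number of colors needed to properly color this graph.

W_{8} = C_{8} plus a hub adjacent to every cycle vertex.
The outer cycle needs 2 colors (even cycle); the hub is adjacent to all of them so needs a fresh color.
Chromatic number = 2 + 1 = 3.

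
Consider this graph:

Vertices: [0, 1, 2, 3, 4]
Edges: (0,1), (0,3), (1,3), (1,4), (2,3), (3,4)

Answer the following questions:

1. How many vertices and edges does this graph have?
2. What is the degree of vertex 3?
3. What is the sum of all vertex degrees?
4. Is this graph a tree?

Count: 5 vertices, 6 edges.
Vertex 3 has neighbors [0, 1, 2, 4], degree = 4.
Handshaking lemma: 2 * 6 = 12.
A tree on 5 vertices has 4 edges. This graph has 6 edges (2 extra). Not a tree.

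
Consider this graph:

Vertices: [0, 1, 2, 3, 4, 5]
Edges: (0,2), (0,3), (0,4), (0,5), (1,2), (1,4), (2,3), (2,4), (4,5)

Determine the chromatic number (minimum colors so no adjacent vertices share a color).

The graph has a maximum clique of size 3 (lower bound on chromatic number).
A valid 3-coloring: {0: 0, 1: 0, 2: 1, 3: 2, 4: 2, 5: 1}.
Chromatic number = 3.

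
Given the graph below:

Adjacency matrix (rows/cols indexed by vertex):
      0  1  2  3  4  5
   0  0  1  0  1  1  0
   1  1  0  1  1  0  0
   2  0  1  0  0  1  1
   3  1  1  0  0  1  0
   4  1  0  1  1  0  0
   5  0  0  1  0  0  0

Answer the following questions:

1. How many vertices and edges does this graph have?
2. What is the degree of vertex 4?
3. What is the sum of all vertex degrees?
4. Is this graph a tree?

Count: 6 vertices, 8 edges.
Vertex 4 has neighbors [0, 2, 3], degree = 3.
Handshaking lemma: 2 * 8 = 16.
A tree on 6 vertices has 5 edges. This graph has 8 edges (3 extra). Not a tree.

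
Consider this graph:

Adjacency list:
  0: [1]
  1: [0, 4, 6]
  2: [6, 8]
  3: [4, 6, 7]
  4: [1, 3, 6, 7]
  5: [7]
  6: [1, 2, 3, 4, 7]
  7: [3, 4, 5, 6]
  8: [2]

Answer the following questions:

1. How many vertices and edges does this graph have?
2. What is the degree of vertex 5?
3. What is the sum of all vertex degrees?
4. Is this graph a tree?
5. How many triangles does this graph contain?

Count: 9 vertices, 12 edges.
Vertex 5 has neighbors [7], degree = 1.
Handshaking lemma: 2 * 12 = 24.
A tree on 9 vertices has 8 edges. This graph has 12 edges (4 extra). Not a tree.
Number of triangles = 5.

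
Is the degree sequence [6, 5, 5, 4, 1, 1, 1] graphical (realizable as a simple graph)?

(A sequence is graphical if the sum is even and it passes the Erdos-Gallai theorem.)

Sum of degrees = 23. Sum is odd, so the sequence is NOT graphical.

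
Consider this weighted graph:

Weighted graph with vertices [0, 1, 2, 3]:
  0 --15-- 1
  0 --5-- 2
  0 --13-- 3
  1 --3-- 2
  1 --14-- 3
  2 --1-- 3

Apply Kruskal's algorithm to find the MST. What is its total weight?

Applying Kruskal's algorithm (sort edges by weight, add if no cycle):
  Add (2,3) w=1
  Add (1,2) w=3
  Add (0,2) w=5
  Skip (0,3) w=13 (creates cycle)
  Skip (1,3) w=14 (creates cycle)
  Skip (0,1) w=15 (creates cycle)
MST weight = 9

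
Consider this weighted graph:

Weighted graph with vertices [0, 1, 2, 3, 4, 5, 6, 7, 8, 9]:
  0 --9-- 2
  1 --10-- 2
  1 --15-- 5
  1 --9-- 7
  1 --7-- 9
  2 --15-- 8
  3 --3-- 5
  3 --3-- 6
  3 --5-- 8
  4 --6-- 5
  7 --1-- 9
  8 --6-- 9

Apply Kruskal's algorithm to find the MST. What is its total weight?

Applying Kruskal's algorithm (sort edges by weight, add if no cycle):
  Add (7,9) w=1
  Add (3,6) w=3
  Add (3,5) w=3
  Add (3,8) w=5
  Add (4,5) w=6
  Add (8,9) w=6
  Add (1,9) w=7
  Add (0,2) w=9
  Skip (1,7) w=9 (creates cycle)
  Add (1,2) w=10
  Skip (1,5) w=15 (creates cycle)
  Skip (2,8) w=15 (creates cycle)
MST weight = 50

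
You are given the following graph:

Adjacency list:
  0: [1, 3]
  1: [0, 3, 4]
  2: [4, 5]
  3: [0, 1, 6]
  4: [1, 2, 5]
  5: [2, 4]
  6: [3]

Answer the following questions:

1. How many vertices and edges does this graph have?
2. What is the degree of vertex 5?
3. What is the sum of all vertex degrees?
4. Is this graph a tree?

Count: 7 vertices, 8 edges.
Vertex 5 has neighbors [2, 4], degree = 2.
Handshaking lemma: 2 * 8 = 16.
A tree on 7 vertices has 6 edges. This graph has 8 edges (2 extra). Not a tree.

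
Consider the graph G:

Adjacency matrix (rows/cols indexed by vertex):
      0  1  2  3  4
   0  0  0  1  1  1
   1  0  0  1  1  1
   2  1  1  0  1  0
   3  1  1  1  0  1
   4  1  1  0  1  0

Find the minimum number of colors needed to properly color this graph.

The graph has a maximum clique of size 3 (lower bound on chromatic number).
A valid 3-coloring: {0: 1, 1: 1, 2: 2, 3: 0, 4: 2}.
Chromatic number = 3.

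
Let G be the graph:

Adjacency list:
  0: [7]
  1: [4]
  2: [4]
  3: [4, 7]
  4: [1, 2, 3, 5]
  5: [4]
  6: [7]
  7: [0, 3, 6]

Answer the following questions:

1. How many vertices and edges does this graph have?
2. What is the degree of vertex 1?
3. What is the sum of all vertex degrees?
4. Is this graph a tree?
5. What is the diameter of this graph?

Count: 8 vertices, 7 edges.
Vertex 1 has neighbors [4], degree = 1.
Handshaking lemma: 2 * 7 = 14.
A graph is a tree iff it is connected and has exactly n-1 edges. This graph is connected (all 8 vertices in one component) and has 8-1 = 7 edges. It is a tree.
Diameter (longest shortest path) = 4.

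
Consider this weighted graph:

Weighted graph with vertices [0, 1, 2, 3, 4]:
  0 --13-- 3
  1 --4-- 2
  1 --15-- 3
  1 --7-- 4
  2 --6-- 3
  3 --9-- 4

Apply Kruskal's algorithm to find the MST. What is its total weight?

Applying Kruskal's algorithm (sort edges by weight, add if no cycle):
  Add (1,2) w=4
  Add (2,3) w=6
  Add (1,4) w=7
  Skip (3,4) w=9 (creates cycle)
  Add (0,3) w=13
  Skip (1,3) w=15 (creates cycle)
MST weight = 30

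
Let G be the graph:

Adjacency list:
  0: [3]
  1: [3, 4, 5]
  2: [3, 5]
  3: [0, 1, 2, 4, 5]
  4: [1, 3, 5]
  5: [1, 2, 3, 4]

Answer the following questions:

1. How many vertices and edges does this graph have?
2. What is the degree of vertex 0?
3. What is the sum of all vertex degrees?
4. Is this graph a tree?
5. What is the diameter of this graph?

Count: 6 vertices, 9 edges.
Vertex 0 has neighbors [3], degree = 1.
Handshaking lemma: 2 * 9 = 18.
A tree on 6 vertices has 5 edges. This graph has 9 edges (4 extra). Not a tree.
Diameter (longest shortest path) = 2.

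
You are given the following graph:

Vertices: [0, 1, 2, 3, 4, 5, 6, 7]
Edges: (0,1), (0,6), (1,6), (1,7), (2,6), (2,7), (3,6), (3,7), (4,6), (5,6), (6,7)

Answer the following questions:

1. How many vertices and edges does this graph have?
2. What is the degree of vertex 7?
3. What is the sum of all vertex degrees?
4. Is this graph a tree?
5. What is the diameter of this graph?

Count: 8 vertices, 11 edges.
Vertex 7 has neighbors [1, 2, 3, 6], degree = 4.
Handshaking lemma: 2 * 11 = 22.
A tree on 8 vertices has 7 edges. This graph has 11 edges (4 extra). Not a tree.
Diameter (longest shortest path) = 2.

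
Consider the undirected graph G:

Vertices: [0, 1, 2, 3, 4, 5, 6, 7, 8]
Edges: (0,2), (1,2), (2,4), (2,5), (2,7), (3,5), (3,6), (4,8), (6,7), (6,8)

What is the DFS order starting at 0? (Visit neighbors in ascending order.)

DFS from vertex 0 (neighbors processed in ascending order):
Visit order: 0, 2, 1, 4, 8, 6, 3, 5, 7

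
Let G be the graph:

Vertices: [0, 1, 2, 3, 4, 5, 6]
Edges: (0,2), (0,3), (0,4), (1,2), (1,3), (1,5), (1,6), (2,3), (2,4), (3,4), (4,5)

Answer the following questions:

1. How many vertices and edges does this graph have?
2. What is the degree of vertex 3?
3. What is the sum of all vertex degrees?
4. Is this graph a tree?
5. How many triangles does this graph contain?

Count: 7 vertices, 11 edges.
Vertex 3 has neighbors [0, 1, 2, 4], degree = 4.
Handshaking lemma: 2 * 11 = 22.
A tree on 7 vertices has 6 edges. This graph has 11 edges (5 extra). Not a tree.
Number of triangles = 5.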